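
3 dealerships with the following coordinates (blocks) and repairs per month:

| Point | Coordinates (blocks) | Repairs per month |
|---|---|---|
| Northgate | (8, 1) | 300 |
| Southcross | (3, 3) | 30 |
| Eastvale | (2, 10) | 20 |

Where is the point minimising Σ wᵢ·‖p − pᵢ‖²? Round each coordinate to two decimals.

The minimiser of Σwᵢ‖p−pᵢ‖² is the weighted centroid p* = (Σwᵢpᵢ)/(Σwᵢ).
Σwᵢ = 350.
Σwᵢxᵢ = 300·8 + 30·3 + 20·2 = 2530.
Σwᵢyᵢ = 300·1 + 30·3 + 20·10 = 590.
x* = 2530/350 = 7.23, y* = 590/350 = 1.69.

(7.23, 1.69)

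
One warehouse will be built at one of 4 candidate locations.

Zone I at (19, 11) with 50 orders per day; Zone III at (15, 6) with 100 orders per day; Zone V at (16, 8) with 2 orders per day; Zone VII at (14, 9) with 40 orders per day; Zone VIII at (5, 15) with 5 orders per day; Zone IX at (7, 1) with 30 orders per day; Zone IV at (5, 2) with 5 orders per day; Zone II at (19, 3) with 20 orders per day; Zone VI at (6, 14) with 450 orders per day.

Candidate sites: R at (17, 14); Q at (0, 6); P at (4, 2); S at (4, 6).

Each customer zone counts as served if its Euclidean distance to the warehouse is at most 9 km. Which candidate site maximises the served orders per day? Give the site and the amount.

Coverage radius r = 9 km; a point is covered iff (Δx)²+(Δy)² ≤ 9² = 81.
  R (17, 14): covers {Zone I, Zone III, Zone V, Zone VII} → 192
  Q (0, 6): covers {Zone IX, Zone IV} → 35
  P (4, 2): covers {Zone IX, Zone IV} → 35
  S (4, 6): covers {Zone IX, Zone IV, Zone VI} → 485
Maximum coverage at S: 485 orders per day.

S, covering 485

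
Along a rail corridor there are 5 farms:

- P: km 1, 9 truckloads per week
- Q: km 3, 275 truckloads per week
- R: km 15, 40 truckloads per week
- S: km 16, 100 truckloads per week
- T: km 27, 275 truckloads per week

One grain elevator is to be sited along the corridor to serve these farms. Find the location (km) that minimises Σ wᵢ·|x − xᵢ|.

For a sum of weighted absolute distances on a line, the optimum is the weighted median (not the mean). Total weight W = 699; half-weight = 349.5.
Sort by position and accumulate weight:
  km 1 (P, w=9) → cum 9
  km 3 (Q, w=275) → cum 284
  km 15 (R, w=40) → cum 324
  km 16 (S, w=100) → cum 424  ≥ 349.5 → median here
  km 27 (T, w=275) → cum 699
Optimal location: km 16.

x = 16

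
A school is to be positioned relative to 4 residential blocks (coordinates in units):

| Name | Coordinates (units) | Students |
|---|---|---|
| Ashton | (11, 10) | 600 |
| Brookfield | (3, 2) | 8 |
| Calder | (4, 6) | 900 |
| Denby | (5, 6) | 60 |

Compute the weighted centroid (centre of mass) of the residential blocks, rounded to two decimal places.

The minimiser of Σwᵢ‖p−pᵢ‖² is the weighted centroid p* = (Σwᵢpᵢ)/(Σwᵢ).
Σwᵢ = 1568.
Σwᵢxᵢ = 600·11 + 8·3 + 900·4 + 60·5 = 10524.
Σwᵢyᵢ = 600·10 + 8·2 + 900·6 + 60·6 = 11776.
x* = 10524/1568 = 6.71, y* = 11776/1568 = 7.51.

(6.71, 7.51)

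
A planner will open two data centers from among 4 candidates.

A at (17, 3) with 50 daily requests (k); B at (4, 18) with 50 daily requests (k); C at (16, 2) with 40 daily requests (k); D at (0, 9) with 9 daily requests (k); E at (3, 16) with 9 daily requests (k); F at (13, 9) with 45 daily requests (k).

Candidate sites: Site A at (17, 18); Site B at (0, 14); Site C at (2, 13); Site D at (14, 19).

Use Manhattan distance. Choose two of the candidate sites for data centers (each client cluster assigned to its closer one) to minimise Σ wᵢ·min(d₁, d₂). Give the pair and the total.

{Site A, Site C}, total 2455

Evaluate every pair (each demand assigned to the nearer of the two):
  {Site A, Site C}: total = 2455
  {Site A, Site B}: total = 2505
  {Site C, Site D}: total = 2645
  {Site B, Site D}: total = 2695
  {Site A, Site D}: total = 2817
  {Site B, Site C}: total = 3356
Best pair: {Site A, Site C} with total 2455.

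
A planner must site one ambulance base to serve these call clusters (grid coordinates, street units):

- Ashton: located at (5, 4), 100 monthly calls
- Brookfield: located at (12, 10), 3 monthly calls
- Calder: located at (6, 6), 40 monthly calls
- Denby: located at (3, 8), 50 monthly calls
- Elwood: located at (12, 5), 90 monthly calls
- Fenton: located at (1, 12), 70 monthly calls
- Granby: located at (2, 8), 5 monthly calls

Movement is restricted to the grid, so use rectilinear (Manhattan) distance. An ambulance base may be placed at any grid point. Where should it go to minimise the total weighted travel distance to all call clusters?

(5, 5)

Manhattan distance separates: Σwᵢ(|x−xᵢ|+|y−yᵢ|) = Σwᵢ|x−xᵢ| + Σwᵢ|y−yᵢ|, so x and y are optimised independently as 1-D weighted medians.
Total weight W = 358; half = 179.
x-coordinate, sorted with cumulative weight:
  x=1 (Fenton, w=70) cum 70
  x=2 (Granby, w=5) cum 75
  x=3 (Denby, w=50) cum 125
  x=5 (Ashton, w=100) cum 225  ← median
  x=6 (Calder, w=40) cum 265
  x=12 (Brookfield, w=3) cum 268
  x=12 (Elwood, w=90) cum 358
⇒ x* = 5
y-coordinate, sorted with cumulative weight:
  y=4 (Ashton, w=100) cum 100
  y=5 (Elwood, w=90) cum 190  ← median
  y=6 (Calder, w=40) cum 230
  y=8 (Denby, w=50) cum 280
  y=8 (Granby, w=5) cum 285
  y=10 (Brookfield, w=3) cum 288
  y=12 (Fenton, w=70) cum 358
⇒ y* = 5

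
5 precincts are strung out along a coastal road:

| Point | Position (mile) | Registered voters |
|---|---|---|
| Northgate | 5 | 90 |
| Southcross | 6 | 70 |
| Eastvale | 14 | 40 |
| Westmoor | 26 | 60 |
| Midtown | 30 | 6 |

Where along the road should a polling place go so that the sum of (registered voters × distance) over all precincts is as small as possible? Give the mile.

x = 6

For a sum of weighted absolute distances on a line, the optimum is the weighted median (not the mean). Total weight W = 266; half-weight = 133.
Sort by position and accumulate weight:
  mile 5 (Northgate, w=90) → cum 90
  mile 6 (Southcross, w=70) → cum 160  ≥ 133 → median here
  mile 14 (Eastvale, w=40) → cum 200
  mile 26 (Westmoor, w=60) → cum 260
  mile 30 (Midtown, w=6) → cum 266
Optimal location: mile 6.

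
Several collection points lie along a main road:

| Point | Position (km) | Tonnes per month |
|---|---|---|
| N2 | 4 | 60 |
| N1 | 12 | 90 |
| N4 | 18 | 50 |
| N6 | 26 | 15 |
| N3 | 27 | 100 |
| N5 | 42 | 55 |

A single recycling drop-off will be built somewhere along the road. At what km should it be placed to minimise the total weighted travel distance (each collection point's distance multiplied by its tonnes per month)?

For a sum of weighted absolute distances on a line, the optimum is the weighted median (not the mean). Total weight W = 370; half-weight = 185.
Sort by position and accumulate weight:
  km 4 (N2, w=60) → cum 60
  km 12 (N1, w=90) → cum 150
  km 18 (N4, w=50) → cum 200  ≥ 185 → median here
  km 26 (N6, w=15) → cum 215
  km 27 (N3, w=100) → cum 315
  km 42 (N5, w=55) → cum 370
Optimal location: km 18.

x = 18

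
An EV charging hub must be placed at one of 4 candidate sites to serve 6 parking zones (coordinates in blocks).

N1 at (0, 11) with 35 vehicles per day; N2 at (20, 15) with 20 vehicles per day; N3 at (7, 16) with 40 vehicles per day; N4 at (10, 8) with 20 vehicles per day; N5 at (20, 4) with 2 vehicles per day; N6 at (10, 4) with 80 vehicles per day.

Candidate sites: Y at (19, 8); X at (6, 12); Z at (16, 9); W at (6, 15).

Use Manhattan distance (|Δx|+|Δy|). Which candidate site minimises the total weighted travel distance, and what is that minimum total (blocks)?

X, total 1949 blocks

Total weighted distance at each candidate:
  Y (19, 8): total = 2960
  X (6, 12): total = 1949
  Z (16, 9): total = 2508
  W (6, 15): total = 2180
Minimum is at X with total 1949 blocks.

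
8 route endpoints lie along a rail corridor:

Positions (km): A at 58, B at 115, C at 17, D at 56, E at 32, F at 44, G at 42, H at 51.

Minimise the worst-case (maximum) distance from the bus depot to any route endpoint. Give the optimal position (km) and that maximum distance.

location 66, max distance 49

The 1-center on a line is the midpoint of the two extreme points: leftmost at 17, rightmost at 115.
Optimal location = (17 + 115)/2 = 66; maximum distance = (115 − 17)/2 = 49.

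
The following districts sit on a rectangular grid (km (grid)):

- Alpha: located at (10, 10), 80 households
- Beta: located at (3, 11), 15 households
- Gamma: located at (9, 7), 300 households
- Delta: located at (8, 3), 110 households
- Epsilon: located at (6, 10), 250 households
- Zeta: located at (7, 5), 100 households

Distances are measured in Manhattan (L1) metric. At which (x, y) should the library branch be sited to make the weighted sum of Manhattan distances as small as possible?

Manhattan distance separates: Σwᵢ(|x−xᵢ|+|y−yᵢ|) = Σwᵢ|x−xᵢ| + Σwᵢ|y−yᵢ|, so x and y are optimised independently as 1-D weighted medians.
Total weight W = 855; half = 427.5.
x-coordinate, sorted with cumulative weight:
  x=3 (Beta, w=15) cum 15
  x=6 (Epsilon, w=250) cum 265
  x=7 (Zeta, w=100) cum 365
  x=8 (Delta, w=110) cum 475  ← median
  x=9 (Gamma, w=300) cum 775
  x=10 (Alpha, w=80) cum 855
⇒ x* = 8
y-coordinate, sorted with cumulative weight:
  y=3 (Delta, w=110) cum 110
  y=5 (Zeta, w=100) cum 210
  y=7 (Gamma, w=300) cum 510  ← median
  y=10 (Alpha, w=80) cum 590
  y=10 (Epsilon, w=250) cum 840
  y=11 (Beta, w=15) cum 855
⇒ y* = 7

(8, 7)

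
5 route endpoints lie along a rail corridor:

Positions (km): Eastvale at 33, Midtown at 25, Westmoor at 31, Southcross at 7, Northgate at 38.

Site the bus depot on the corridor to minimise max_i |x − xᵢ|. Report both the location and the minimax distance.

location 22.5, max distance 15.5

The 1-center on a line is the midpoint of the two extreme points: leftmost at 7, rightmost at 38.
Optimal location = (7 + 38)/2 = 22.5; maximum distance = (38 − 7)/2 = 15.5.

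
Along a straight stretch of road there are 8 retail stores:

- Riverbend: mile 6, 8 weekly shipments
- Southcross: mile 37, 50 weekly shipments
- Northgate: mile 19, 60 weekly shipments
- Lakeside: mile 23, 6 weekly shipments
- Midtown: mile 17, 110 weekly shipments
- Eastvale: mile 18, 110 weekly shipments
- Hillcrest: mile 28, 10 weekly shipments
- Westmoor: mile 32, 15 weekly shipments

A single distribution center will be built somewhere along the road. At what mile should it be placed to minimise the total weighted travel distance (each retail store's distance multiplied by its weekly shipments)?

For a sum of weighted absolute distances on a line, the optimum is the weighted median (not the mean). Total weight W = 369; half-weight = 184.5.
Sort by position and accumulate weight:
  mile 6 (Riverbend, w=8) → cum 8
  mile 17 (Midtown, w=110) → cum 118
  mile 18 (Eastvale, w=110) → cum 228  ≥ 184.5 → median here
  mile 19 (Northgate, w=60) → cum 288
  mile 23 (Lakeside, w=6) → cum 294
  mile 28 (Hillcrest, w=10) → cum 304
  mile 32 (Westmoor, w=15) → cum 319
  mile 37 (Southcross, w=50) → cum 369
Optimal location: mile 18.

x = 18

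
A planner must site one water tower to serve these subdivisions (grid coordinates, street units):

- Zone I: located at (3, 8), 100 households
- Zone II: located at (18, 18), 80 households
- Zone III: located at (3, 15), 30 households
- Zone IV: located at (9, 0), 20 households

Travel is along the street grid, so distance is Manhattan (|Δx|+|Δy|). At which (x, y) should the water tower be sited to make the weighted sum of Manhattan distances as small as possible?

(3, 8)

Manhattan distance separates: Σwᵢ(|x−xᵢ|+|y−yᵢ|) = Σwᵢ|x−xᵢ| + Σwᵢ|y−yᵢ|, so x and y are optimised independently as 1-D weighted medians.
Total weight W = 230; half = 115.
x-coordinate, sorted with cumulative weight:
  x=3 (Zone I, w=100) cum 100
  x=3 (Zone III, w=30) cum 130  ← median
  x=9 (Zone IV, w=20) cum 150
  x=18 (Zone II, w=80) cum 230
⇒ x* = 3
y-coordinate, sorted with cumulative weight:
  y=0 (Zone IV, w=20) cum 20
  y=8 (Zone I, w=100) cum 120  ← median
  y=15 (Zone III, w=30) cum 150
  y=18 (Zone II, w=80) cum 230
⇒ y* = 8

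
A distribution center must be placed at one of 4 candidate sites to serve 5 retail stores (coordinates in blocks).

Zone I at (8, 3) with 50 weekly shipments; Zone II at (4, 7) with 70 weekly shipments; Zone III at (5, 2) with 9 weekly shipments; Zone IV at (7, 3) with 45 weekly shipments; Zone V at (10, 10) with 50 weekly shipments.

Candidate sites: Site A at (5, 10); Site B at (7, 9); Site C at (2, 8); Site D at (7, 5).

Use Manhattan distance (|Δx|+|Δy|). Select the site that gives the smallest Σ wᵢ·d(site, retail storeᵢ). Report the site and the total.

Site D, total 1035 blocks

Total weighted distance at each candidate:
  Site A (5, 10): total = 1507
  Site B (7, 9): total = 1251
  Site C (2, 8): total = 1791
  Site D (7, 5): total = 1035
Minimum is at Site D with total 1035 blocks.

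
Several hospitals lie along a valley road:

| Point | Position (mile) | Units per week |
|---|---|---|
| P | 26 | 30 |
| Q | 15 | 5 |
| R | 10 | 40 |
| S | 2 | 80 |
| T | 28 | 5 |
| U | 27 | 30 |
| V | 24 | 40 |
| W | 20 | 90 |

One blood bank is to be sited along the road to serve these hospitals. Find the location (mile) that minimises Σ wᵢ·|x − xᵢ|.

x = 20

For a sum of weighted absolute distances on a line, the optimum is the weighted median (not the mean). Total weight W = 320; half-weight = 160.
Sort by position and accumulate weight:
  mile 2 (S, w=80) → cum 80
  mile 10 (R, w=40) → cum 120
  mile 15 (Q, w=5) → cum 125
  mile 20 (W, w=90) → cum 215  ≥ 160 → median here
  mile 24 (V, w=40) → cum 255
  mile 26 (P, w=30) → cum 285
  mile 27 (U, w=30) → cum 315
  mile 28 (T, w=5) → cum 320
Optimal location: mile 20.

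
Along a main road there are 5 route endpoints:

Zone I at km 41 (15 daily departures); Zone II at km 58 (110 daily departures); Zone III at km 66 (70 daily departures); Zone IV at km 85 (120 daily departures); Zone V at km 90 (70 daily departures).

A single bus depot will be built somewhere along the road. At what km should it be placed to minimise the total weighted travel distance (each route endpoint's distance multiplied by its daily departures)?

x = 66

For a sum of weighted absolute distances on a line, the optimum is the weighted median (not the mean). Total weight W = 385; half-weight = 192.5.
Sort by position and accumulate weight:
  km 41 (Zone I, w=15) → cum 15
  km 58 (Zone II, w=110) → cum 125
  km 66 (Zone III, w=70) → cum 195  ≥ 192.5 → median here
  km 85 (Zone IV, w=120) → cum 315
  km 90 (Zone V, w=70) → cum 385
Optimal location: km 66.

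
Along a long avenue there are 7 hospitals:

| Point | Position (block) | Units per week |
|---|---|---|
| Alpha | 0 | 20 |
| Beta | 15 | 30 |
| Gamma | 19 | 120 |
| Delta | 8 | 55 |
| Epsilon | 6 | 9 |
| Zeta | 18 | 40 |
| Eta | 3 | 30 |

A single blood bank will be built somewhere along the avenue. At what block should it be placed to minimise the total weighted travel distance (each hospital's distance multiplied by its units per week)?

For a sum of weighted absolute distances on a line, the optimum is the weighted median (not the mean). Total weight W = 304; half-weight = 152.
Sort by position and accumulate weight:
  block 0 (Alpha, w=20) → cum 20
  block 3 (Eta, w=30) → cum 50
  block 6 (Epsilon, w=9) → cum 59
  block 8 (Delta, w=55) → cum 114
  block 15 (Beta, w=30) → cum 144
  block 18 (Zeta, w=40) → cum 184  ≥ 152 → median here
  block 19 (Gamma, w=120) → cum 304
Optimal location: block 18.

x = 18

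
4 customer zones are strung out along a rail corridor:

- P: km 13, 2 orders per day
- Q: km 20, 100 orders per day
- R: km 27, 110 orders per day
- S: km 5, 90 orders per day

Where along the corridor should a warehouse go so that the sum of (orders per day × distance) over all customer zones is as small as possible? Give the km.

x = 20

For a sum of weighted absolute distances on a line, the optimum is the weighted median (not the mean). Total weight W = 302; half-weight = 151.
Sort by position and accumulate weight:
  km 5 (S, w=90) → cum 90
  km 13 (P, w=2) → cum 92
  km 20 (Q, w=100) → cum 192  ≥ 151 → median here
  km 27 (R, w=110) → cum 302
Optimal location: km 20.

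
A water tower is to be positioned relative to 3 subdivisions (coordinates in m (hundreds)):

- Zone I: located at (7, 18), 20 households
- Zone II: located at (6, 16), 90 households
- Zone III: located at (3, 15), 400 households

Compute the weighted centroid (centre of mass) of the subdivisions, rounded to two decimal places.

(3.69, 15.29)

The minimiser of Σwᵢ‖p−pᵢ‖² is the weighted centroid p* = (Σwᵢpᵢ)/(Σwᵢ).
Σwᵢ = 510.
Σwᵢxᵢ = 20·7 + 90·6 + 400·3 = 1880.
Σwᵢyᵢ = 20·18 + 90·16 + 400·15 = 7800.
x* = 1880/510 = 3.69, y* = 7800/510 = 15.29.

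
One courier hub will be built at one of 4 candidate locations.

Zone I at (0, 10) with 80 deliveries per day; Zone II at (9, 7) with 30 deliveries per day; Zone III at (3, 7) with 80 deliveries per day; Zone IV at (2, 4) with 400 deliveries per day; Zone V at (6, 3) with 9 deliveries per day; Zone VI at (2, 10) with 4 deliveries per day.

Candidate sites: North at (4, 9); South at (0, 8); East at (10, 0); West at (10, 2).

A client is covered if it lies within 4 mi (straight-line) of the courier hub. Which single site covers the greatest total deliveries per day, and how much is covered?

Coverage radius r = 4 mi; a point is covered iff (Δx)²+(Δy)² ≤ 4² = 16.
  North (4, 9): covers {Zone III, Zone VI} → 84
  South (0, 8): covers {Zone I, Zone III, Zone VI} → 164
  East (10, 0): covers {none} → 0
  West (10, 2): covers {none} → 0
Maximum coverage at South: 164 deliveries per day.

South, covering 164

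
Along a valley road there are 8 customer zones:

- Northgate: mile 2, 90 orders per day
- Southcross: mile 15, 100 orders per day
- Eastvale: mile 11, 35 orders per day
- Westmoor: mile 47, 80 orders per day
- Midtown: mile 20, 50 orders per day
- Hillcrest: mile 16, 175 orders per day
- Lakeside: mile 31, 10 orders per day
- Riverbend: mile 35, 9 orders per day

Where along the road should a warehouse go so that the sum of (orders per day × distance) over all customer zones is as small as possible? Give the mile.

x = 16

For a sum of weighted absolute distances on a line, the optimum is the weighted median (not the mean). Total weight W = 549; half-weight = 274.5.
Sort by position and accumulate weight:
  mile 2 (Northgate, w=90) → cum 90
  mile 11 (Eastvale, w=35) → cum 125
  mile 15 (Southcross, w=100) → cum 225
  mile 16 (Hillcrest, w=175) → cum 400  ≥ 274.5 → median here
  mile 20 (Midtown, w=50) → cum 450
  mile 31 (Lakeside, w=10) → cum 460
  mile 35 (Riverbend, w=9) → cum 469
  mile 47 (Westmoor, w=80) → cum 549
Optimal location: mile 16.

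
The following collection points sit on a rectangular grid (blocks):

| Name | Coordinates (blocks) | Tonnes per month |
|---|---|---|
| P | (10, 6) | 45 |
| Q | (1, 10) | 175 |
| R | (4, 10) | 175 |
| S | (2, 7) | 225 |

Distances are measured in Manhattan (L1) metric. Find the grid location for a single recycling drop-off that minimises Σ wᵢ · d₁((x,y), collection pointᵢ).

(2, 10)

Manhattan distance separates: Σwᵢ(|x−xᵢ|+|y−yᵢ|) = Σwᵢ|x−xᵢ| + Σwᵢ|y−yᵢ|, so x and y are optimised independently as 1-D weighted medians.
Total weight W = 620; half = 310.
x-coordinate, sorted with cumulative weight:
  x=1 (Q, w=175) cum 175
  x=2 (S, w=225) cum 400  ← median
  x=4 (R, w=175) cum 575
  x=10 (P, w=45) cum 620
⇒ x* = 2
y-coordinate, sorted with cumulative weight:
  y=6 (P, w=45) cum 45
  y=7 (S, w=225) cum 270
  y=10 (Q, w=175) cum 445  ← median
  y=10 (R, w=175) cum 620
⇒ y* = 10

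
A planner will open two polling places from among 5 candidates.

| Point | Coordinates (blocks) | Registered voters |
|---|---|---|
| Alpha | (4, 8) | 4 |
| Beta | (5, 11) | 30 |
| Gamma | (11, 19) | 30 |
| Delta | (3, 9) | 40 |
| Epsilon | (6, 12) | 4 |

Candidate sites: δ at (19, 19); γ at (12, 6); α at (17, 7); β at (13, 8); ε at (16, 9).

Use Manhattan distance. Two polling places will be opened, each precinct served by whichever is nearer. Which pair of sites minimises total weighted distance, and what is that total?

Evaluate every pair (each demand assigned to the nearer of the two):
  {δ, β}: total = 1090
  {δ, γ}: total = 1168
  {γ, β}: total = 1240
  {α, β}: total = 1240
  {β, ε}: total = 1240
  {δ, ε}: total = 1254
  {γ, α}: total = 1348
  {γ, ε}: total = 1348
  {α, ε}: total = 1464
  {δ, α}: total = 1480
Best pair: {δ, β} with total 1090.

{δ, β}, total 1090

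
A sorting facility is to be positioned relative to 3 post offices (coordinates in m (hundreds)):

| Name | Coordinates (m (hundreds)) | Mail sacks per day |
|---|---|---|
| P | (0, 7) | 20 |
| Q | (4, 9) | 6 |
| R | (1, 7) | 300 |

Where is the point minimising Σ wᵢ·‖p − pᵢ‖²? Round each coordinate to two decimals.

(0.99, 7.04)

The minimiser of Σwᵢ‖p−pᵢ‖² is the weighted centroid p* = (Σwᵢpᵢ)/(Σwᵢ).
Σwᵢ = 326.
Σwᵢxᵢ = 20·0 + 6·4 + 300·1 = 324.
Σwᵢyᵢ = 20·7 + 6·9 + 300·7 = 2294.
x* = 324/326 = 0.99, y* = 2294/326 = 7.04.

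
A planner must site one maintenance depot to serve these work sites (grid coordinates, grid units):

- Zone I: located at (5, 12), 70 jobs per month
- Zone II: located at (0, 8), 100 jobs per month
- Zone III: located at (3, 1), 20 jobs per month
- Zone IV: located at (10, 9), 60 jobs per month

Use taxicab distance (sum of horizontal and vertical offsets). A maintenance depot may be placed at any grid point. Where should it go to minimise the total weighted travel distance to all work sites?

(5, 9)

Manhattan distance separates: Σwᵢ(|x−xᵢ|+|y−yᵢ|) = Σwᵢ|x−xᵢ| + Σwᵢ|y−yᵢ|, so x and y are optimised independently as 1-D weighted medians.
Total weight W = 250; half = 125.
x-coordinate, sorted with cumulative weight:
  x=0 (Zone II, w=100) cum 100
  x=3 (Zone III, w=20) cum 120
  x=5 (Zone I, w=70) cum 190  ← median
  x=10 (Zone IV, w=60) cum 250
⇒ x* = 5
y-coordinate, sorted with cumulative weight:
  y=1 (Zone III, w=20) cum 20
  y=8 (Zone II, w=100) cum 120
  y=9 (Zone IV, w=60) cum 180  ← median
  y=12 (Zone I, w=70) cum 250
⇒ y* = 9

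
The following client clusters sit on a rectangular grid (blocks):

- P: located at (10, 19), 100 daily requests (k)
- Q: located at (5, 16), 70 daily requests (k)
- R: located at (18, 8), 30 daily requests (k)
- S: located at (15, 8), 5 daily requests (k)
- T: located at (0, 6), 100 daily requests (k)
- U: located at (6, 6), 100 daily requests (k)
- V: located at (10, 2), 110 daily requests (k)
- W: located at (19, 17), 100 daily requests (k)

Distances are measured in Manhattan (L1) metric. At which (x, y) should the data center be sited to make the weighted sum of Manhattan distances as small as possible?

Manhattan distance separates: Σwᵢ(|x−xᵢ|+|y−yᵢ|) = Σwᵢ|x−xᵢ| + Σwᵢ|y−yᵢ|, so x and y are optimised independently as 1-D weighted medians.
Total weight W = 615; half = 307.5.
x-coordinate, sorted with cumulative weight:
  x=0 (T, w=100) cum 100
  x=5 (Q, w=70) cum 170
  x=6 (U, w=100) cum 270
  x=10 (P, w=100) cum 370  ← median
  x=10 (V, w=110) cum 480
  x=15 (S, w=5) cum 485
  x=18 (R, w=30) cum 515
  x=19 (W, w=100) cum 615
⇒ x* = 10
y-coordinate, sorted with cumulative weight:
  y=2 (V, w=110) cum 110
  y=6 (T, w=100) cum 210
  y=6 (U, w=100) cum 310  ← median
  y=8 (R, w=30) cum 340
  y=8 (S, w=5) cum 345
  y=16 (Q, w=70) cum 415
  y=17 (W, w=100) cum 515
  y=19 (P, w=100) cum 615
⇒ y* = 6

(10, 6)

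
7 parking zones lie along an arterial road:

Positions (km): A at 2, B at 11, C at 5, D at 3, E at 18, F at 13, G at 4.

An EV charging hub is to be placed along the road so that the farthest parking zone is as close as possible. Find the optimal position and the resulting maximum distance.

location 10, max distance 8

The 1-center on a line is the midpoint of the two extreme points: leftmost at 2, rightmost at 18.
Optimal location = (2 + 18)/2 = 10; maximum distance = (18 − 2)/2 = 8.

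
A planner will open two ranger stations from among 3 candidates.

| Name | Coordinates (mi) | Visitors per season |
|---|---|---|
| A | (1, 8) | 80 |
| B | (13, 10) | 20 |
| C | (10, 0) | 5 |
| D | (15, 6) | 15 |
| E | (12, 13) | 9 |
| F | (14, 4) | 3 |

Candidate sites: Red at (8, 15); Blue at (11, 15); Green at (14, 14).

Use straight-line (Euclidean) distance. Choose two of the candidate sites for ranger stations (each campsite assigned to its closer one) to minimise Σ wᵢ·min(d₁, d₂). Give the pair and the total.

Evaluate every pair (each demand assigned to the nearer of the two):
  {Red, Green}: total = 1118.3
  {Red, Blue}: total = 1176.9
  {Blue, Green}: total = 1302.8
Best pair: {Red, Green} with total 1118.3.

{Red, Green}, total 1118.3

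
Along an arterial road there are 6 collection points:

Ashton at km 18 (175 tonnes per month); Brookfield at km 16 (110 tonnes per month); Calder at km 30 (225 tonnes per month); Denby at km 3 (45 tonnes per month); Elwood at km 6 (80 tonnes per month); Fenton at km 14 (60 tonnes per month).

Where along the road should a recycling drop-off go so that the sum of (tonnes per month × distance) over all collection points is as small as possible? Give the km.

For a sum of weighted absolute distances on a line, the optimum is the weighted median (not the mean). Total weight W = 695; half-weight = 347.5.
Sort by position and accumulate weight:
  km 3 (Denby, w=45) → cum 45
  km 6 (Elwood, w=80) → cum 125
  km 14 (Fenton, w=60) → cum 185
  km 16 (Brookfield, w=110) → cum 295
  km 18 (Ashton, w=175) → cum 470  ≥ 347.5 → median here
  km 30 (Calder, w=225) → cum 695
Optimal location: km 18.

x = 18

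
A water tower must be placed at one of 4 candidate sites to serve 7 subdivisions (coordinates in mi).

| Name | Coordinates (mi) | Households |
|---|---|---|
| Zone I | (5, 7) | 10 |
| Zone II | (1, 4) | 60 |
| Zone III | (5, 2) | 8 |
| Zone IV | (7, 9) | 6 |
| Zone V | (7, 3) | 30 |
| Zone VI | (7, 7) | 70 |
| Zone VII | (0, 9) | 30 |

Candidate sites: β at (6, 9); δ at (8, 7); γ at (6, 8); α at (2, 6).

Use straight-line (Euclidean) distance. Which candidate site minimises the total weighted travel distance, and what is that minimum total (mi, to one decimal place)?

Total weighted distance at each candidate:
  β (6, 9): total = 1028.2
  δ (8, 7): total = 988.1
  γ (6, 8): total = 889.9
  α (2, 6): total = 880.8
Minimum is at α with total 880.8 mi.

α, total 880.8 mi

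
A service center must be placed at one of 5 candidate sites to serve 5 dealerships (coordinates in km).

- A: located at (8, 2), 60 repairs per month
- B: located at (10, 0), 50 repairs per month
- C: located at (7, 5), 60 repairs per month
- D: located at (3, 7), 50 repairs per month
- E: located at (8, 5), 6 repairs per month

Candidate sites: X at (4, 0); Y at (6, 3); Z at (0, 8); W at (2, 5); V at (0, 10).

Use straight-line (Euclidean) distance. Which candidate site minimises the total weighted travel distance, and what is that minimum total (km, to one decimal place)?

Total weighted distance at each candidate:
  X (4, 0): total = 1310.2
  Y (6, 3): total = 785.3
  Z (0, 8): total = 1906.6
  W (2, 5): total = 1322.0
  V (0, 10): total = 2170.8
Minimum is at Y with total 785.3 km.

Y, total 785.3 km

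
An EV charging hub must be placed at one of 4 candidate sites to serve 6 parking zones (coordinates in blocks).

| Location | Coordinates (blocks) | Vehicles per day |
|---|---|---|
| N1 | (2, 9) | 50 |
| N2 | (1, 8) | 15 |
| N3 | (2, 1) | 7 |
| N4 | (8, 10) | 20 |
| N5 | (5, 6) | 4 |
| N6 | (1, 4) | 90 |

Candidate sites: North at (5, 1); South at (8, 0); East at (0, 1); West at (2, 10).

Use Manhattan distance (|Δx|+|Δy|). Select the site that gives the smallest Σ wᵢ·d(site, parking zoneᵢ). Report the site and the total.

Total weighted distance at each candidate:
  North (5, 1): total = 1626
  South (8, 0): total = 2250
  East (0, 1): total = 1374
  West (2, 10): total = 936
Minimum is at West with total 936 blocks.

West, total 936 blocks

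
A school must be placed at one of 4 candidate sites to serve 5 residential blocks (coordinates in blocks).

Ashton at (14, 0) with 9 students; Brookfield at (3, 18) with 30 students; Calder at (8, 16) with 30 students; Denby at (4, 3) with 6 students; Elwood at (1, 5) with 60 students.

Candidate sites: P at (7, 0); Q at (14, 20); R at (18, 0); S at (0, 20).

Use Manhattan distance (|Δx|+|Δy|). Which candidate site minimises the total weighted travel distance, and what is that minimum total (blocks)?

S, total 1902 blocks

Total weighted distance at each candidate:
  P (7, 0): total = 1929
  Q (14, 20): total = 2712
  R (18, 0): total = 3228
  S (0, 20): total = 1902
Minimum is at S with total 1902 blocks.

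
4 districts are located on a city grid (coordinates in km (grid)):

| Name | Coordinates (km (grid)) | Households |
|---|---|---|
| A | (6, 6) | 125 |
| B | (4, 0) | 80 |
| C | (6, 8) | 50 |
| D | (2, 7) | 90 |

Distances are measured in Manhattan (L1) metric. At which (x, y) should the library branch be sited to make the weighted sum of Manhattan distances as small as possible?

Manhattan distance separates: Σwᵢ(|x−xᵢ|+|y−yᵢ|) = Σwᵢ|x−xᵢ| + Σwᵢ|y−yᵢ|, so x and y are optimised independently as 1-D weighted medians.
Total weight W = 345; half = 172.5.
x-coordinate, sorted with cumulative weight:
  x=2 (D, w=90) cum 90
  x=4 (B, w=80) cum 170
  x=6 (A, w=125) cum 295  ← median
  x=6 (C, w=50) cum 345
⇒ x* = 6
y-coordinate, sorted with cumulative weight:
  y=0 (B, w=80) cum 80
  y=6 (A, w=125) cum 205  ← median
  y=7 (D, w=90) cum 295
  y=8 (C, w=50) cum 345
⇒ y* = 6

(6, 6)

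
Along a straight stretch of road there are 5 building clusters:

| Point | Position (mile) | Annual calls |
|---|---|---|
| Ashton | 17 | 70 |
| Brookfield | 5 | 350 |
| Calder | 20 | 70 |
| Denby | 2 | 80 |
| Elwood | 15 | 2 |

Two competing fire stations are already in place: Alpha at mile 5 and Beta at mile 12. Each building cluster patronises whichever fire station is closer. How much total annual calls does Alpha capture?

The indifferent point is the midpoint (5+12)/2 = 8.5; building clusters left of it (closer to Alpha at 5) go to Alpha, those right go to Beta.
  Denby at 2 (w=80) → Alpha
  Brookfield at 5 (w=350) → Alpha
  Elwood at 15 (w=2) → Beta
  Ashton at 17 (w=70) → Beta
  Calder at 20 (w=70) → Beta
Alpha captures 430; Beta captures 142.

430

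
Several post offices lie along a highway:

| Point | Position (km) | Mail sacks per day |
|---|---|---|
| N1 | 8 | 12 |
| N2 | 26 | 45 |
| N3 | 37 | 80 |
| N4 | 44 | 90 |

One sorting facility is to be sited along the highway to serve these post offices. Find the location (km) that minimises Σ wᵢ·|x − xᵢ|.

x = 37

For a sum of weighted absolute distances on a line, the optimum is the weighted median (not the mean). Total weight W = 227; half-weight = 113.5.
Sort by position and accumulate weight:
  km 8 (N1, w=12) → cum 12
  km 26 (N2, w=45) → cum 57
  km 37 (N3, w=80) → cum 137  ≥ 113.5 → median here
  km 44 (N4, w=90) → cum 227
Optimal location: km 37.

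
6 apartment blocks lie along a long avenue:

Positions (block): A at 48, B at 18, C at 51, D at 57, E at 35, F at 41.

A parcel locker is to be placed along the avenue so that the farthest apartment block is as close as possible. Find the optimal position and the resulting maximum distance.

The 1-center on a line is the midpoint of the two extreme points: leftmost at 18, rightmost at 57.
Optimal location = (18 + 57)/2 = 37.5; maximum distance = (57 − 18)/2 = 19.5.

location 37.5, max distance 19.5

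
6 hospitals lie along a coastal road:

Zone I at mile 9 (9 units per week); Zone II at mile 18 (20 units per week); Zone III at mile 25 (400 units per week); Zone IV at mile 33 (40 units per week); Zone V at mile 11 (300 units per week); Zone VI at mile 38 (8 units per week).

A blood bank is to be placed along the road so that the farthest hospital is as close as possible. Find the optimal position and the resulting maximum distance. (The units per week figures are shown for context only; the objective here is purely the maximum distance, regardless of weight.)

location 23.5, max distance 14.5

The 1-center on a line is the midpoint of the two extreme points: leftmost at 9, rightmost at 38.
Optimal location = (9 + 38)/2 = 23.5; maximum distance = (38 − 9)/2 = 14.5.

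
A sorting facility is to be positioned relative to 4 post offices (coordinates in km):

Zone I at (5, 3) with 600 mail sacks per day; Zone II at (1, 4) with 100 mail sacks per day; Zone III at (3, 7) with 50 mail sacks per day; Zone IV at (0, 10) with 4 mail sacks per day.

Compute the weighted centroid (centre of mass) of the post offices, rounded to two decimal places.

(4.31, 3.44)

The minimiser of Σwᵢ‖p−pᵢ‖² is the weighted centroid p* = (Σwᵢpᵢ)/(Σwᵢ).
Σwᵢ = 754.
Σwᵢxᵢ = 600·5 + 100·1 + 50·3 + 4·0 = 3250.
Σwᵢyᵢ = 600·3 + 100·4 + 50·7 + 4·10 = 2590.
x* = 3250/754 = 4.31, y* = 2590/754 = 3.44.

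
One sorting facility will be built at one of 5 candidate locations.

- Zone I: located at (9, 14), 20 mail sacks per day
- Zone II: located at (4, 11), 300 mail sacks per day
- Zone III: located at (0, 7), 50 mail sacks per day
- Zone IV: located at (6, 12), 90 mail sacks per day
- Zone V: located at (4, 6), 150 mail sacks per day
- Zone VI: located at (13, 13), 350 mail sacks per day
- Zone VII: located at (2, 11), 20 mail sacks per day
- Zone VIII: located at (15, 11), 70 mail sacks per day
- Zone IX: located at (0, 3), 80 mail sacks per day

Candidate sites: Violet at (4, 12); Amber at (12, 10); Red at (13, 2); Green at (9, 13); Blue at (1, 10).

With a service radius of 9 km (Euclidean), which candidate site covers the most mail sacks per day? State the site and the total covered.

Green, covering 1000

Coverage radius r = 9 km; a point is covered iff (Δx)²+(Δy)² ≤ 9² = 81.
  Violet (4, 12): covers {Zone I, Zone II, Zone III, Zone IV, Zone V, Zone VII} → 630
  Amber (12, 10): covers {Zone I, Zone II, Zone IV, Zone V, Zone VI, Zone VIII} → 980
  Red (13, 2): covers {none} → 0
  Green (9, 13): covers {Zone I, Zone II, Zone IV, Zone V, Zone VI, Zone VII, Zone VIII} → 1000
  Blue (1, 10): covers {Zone I, Zone II, Zone III, Zone IV, Zone V, Zone VII, Zone IX} → 710
Maximum coverage at Green: 1000 mail sacks per day.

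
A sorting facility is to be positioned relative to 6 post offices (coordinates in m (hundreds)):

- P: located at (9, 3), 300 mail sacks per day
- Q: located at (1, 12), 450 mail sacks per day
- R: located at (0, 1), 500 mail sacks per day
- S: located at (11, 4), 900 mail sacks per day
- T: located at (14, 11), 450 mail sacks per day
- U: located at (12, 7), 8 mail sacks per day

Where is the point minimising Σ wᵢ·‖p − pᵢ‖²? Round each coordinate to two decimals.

The minimiser of Σwᵢ‖p−pᵢ‖² is the weighted centroid p* = (Σwᵢpᵢ)/(Σwᵢ).
Σwᵢ = 2608.
Σwᵢxᵢ = 300·9 + 450·1 + 500·0 + 900·11 + 450·14 + 8·12 = 19446.
Σwᵢyᵢ = 300·3 + 450·12 + 500·1 + 900·4 + 450·11 + 8·7 = 15406.
x* = 19446/2608 = 7.46, y* = 15406/2608 = 5.91.

(7.46, 5.91)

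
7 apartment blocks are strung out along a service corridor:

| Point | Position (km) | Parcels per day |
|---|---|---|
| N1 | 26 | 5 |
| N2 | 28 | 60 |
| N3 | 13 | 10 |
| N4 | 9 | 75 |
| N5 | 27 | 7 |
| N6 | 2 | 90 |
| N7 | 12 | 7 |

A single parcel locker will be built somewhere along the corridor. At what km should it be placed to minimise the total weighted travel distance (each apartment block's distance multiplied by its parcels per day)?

x = 9

For a sum of weighted absolute distances on a line, the optimum is the weighted median (not the mean). Total weight W = 254; half-weight = 127.
Sort by position and accumulate weight:
  km 2 (N6, w=90) → cum 90
  km 9 (N4, w=75) → cum 165  ≥ 127 → median here
  km 12 (N7, w=7) → cum 172
  km 13 (N3, w=10) → cum 182
  km 26 (N1, w=5) → cum 187
  km 27 (N5, w=7) → cum 194
  km 28 (N2, w=60) → cum 254
Optimal location: km 9.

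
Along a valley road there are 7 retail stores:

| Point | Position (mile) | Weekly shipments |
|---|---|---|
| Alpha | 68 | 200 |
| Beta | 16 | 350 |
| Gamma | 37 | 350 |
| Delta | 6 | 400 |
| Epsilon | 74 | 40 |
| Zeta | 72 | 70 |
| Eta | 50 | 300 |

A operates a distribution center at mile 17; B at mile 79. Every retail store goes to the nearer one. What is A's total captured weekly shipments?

The indifferent point is the midpoint (17+79)/2 = 48; retail stores left of it (closer to A at 17) go to A, those right go to B.
  Delta at 6 (w=400) → A
  Beta at 16 (w=350) → A
  Gamma at 37 (w=350) → A
  Eta at 50 (w=300) → B
  Alpha at 68 (w=200) → B
  Zeta at 72 (w=70) → B
  Epsilon at 74 (w=40) → B
A captures 1100; B captures 610.

1100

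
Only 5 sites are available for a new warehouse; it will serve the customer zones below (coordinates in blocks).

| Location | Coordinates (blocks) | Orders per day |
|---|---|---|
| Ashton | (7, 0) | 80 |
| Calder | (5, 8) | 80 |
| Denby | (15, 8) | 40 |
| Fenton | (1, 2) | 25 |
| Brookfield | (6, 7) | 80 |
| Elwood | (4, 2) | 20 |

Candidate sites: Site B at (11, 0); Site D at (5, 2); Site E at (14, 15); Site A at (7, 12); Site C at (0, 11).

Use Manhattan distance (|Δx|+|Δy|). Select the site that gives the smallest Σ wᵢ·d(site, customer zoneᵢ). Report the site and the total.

Site D, total 2040 blocks

Total weighted distance at each candidate:
  Site B (11, 0): total = 3360
  Site D (5, 2): total = 2040
  Site E (14, 15): total = 5750
  Site A (7, 12): total = 3060
  Site C (0, 11): total = 4110
Minimum is at Site D with total 2040 blocks.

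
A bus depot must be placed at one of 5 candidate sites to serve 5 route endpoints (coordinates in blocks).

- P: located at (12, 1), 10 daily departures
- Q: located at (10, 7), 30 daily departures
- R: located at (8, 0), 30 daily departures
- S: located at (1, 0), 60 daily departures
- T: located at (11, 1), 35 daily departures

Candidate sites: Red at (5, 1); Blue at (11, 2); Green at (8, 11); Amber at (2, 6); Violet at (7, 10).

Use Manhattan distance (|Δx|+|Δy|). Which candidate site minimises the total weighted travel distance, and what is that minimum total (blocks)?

Red, total 1030 blocks

Total weighted distance at each candidate:
  Red (5, 1): total = 1030
  Blue (11, 2): total = 1105
  Green (8, 11): total = 2185
  Amber (2, 6): total = 1690
  Violet (7, 10): total = 2065
Minimum is at Red with total 1030 blocks.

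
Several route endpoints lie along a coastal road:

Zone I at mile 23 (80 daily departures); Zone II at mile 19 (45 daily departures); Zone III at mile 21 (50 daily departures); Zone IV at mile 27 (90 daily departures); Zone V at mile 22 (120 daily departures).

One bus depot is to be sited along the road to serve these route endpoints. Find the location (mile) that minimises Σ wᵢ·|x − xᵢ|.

x = 22

For a sum of weighted absolute distances on a line, the optimum is the weighted median (not the mean). Total weight W = 385; half-weight = 192.5.
Sort by position and accumulate weight:
  mile 19 (Zone II, w=45) → cum 45
  mile 21 (Zone III, w=50) → cum 95
  mile 22 (Zone V, w=120) → cum 215  ≥ 192.5 → median here
  mile 23 (Zone I, w=80) → cum 295
  mile 27 (Zone IV, w=90) → cum 385
Optimal location: mile 22.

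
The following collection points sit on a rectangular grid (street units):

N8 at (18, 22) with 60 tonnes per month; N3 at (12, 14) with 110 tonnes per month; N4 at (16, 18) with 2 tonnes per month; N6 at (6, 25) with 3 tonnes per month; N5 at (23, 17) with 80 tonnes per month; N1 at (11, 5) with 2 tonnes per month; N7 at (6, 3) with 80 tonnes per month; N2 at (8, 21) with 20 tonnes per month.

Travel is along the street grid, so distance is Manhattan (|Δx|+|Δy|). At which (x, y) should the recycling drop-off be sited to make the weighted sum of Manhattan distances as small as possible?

(12, 14)

Manhattan distance separates: Σwᵢ(|x−xᵢ|+|y−yᵢ|) = Σwᵢ|x−xᵢ| + Σwᵢ|y−yᵢ|, so x and y are optimised independently as 1-D weighted medians.
Total weight W = 357; half = 178.5.
x-coordinate, sorted with cumulative weight:
  x=6 (N6, w=3) cum 3
  x=6 (N7, w=80) cum 83
  x=8 (N2, w=20) cum 103
  x=11 (N1, w=2) cum 105
  x=12 (N3, w=110) cum 215  ← median
  x=16 (N4, w=2) cum 217
  x=18 (N8, w=60) cum 277
  x=23 (N5, w=80) cum 357
⇒ x* = 12
y-coordinate, sorted with cumulative weight:
  y=3 (N7, w=80) cum 80
  y=5 (N1, w=2) cum 82
  y=14 (N3, w=110) cum 192  ← median
  y=17 (N5, w=80) cum 272
  y=18 (N4, w=2) cum 274
  y=21 (N2, w=20) cum 294
  y=22 (N8, w=60) cum 354
  y=25 (N6, w=3) cum 357
⇒ y* = 14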